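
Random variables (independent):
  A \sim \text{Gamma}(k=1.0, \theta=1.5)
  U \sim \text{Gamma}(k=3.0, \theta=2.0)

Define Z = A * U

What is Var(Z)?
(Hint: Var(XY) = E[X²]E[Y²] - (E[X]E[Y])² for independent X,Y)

Var(XY) = E[X²]E[Y²] - (E[X]E[Y])²
E[A] = 1.5, Var(A) = 2.25
E[U] = 6, Var(U) = 12
E[A²] = 2.25 + 1.5² = 4.5
E[U²] = 12 + 6² = 48
Var(Z) = 4.5*48 - (1.5*6)²
= 216 - 81 = 135

135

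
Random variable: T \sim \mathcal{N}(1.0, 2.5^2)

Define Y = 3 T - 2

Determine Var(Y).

For Y = aT + b: Var(Y) = a² * Var(T)
Var(T) = 2.5^2 = 6.25
Var(Y) = 3² * 6.25 = 9 * 6.25 = 56.25

56.25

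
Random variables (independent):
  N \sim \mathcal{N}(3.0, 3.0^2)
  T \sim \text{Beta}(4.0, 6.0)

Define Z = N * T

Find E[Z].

For independent RVs: E[XY] = E[X]*E[Y]
E[N] = 3
E[T] = 0.4
E[Z] = 3 * 0.4 = 1.2

1.2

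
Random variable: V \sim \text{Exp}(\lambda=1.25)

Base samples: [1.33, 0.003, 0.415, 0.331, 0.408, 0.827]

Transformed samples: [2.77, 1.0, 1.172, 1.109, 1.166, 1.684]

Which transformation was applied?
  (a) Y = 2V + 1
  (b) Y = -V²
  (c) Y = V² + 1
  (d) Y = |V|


Checking option (c) Y = V² + 1:
  V = 1.33 -> Y = 2.77 ✓
  V = 0.003 -> Y = 1.0 ✓
  V = 0.415 -> Y = 1.172 ✓
All samples match this transformation.

(c) V² + 1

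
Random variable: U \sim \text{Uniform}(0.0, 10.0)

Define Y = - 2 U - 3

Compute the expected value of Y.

For Y = -2U - 3:
E[Y] = -2 * E[U] - 3
E[U] = (0 + 10)/2 = 5
E[Y] = -2 * 5 - 3 = -13

-13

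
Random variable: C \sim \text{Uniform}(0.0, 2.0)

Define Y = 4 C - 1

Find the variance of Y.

For Y = aC + b: Var(Y) = a² * Var(C)
Var(C) = (2 - 0)^2/12 = 0.33333333
Var(Y) = 4² * 0.33333333 = 16 * 0.33333333 = 5.3333333

5.3333333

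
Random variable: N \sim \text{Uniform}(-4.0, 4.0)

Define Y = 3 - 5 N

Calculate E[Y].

For Y = -5N + 3:
E[Y] = -5 * E[N] + 3
E[N] = (-4 + 4)/2 = 0
E[Y] = -5 * 0 + 3 = 3

3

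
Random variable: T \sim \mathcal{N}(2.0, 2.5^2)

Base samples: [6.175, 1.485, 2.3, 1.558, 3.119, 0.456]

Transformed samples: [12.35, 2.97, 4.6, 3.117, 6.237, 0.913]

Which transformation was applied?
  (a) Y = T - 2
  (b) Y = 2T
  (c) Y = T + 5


Checking option (b) Y = 2T:
  T = 6.175 -> Y = 12.35 ✓
  T = 1.485 -> Y = 2.97 ✓
  T = 2.3 -> Y = 4.6 ✓
All samples match this transformation.

(b) 2T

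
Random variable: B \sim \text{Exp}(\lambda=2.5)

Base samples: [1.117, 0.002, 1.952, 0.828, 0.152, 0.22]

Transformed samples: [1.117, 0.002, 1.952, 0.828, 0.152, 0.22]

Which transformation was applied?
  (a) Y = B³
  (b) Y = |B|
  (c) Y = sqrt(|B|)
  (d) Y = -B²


Checking option (b) Y = |B|:
  B = 1.117 -> Y = 1.117 ✓
  B = 0.002 -> Y = 0.002 ✓
  B = 1.952 -> Y = 1.952 ✓
All samples match this transformation.

(b) |B|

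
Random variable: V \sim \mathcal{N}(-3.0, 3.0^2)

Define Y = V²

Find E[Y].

E[V²] = Var(V) + (E[V])² = 9 + 9 = 18

18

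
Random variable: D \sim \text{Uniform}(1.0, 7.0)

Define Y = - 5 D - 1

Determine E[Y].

For Y = -5D - 1:
E[Y] = -5 * E[D] - 1
E[D] = (1 + 7)/2 = 4
E[Y] = -5 * 4 - 1 = -21

-21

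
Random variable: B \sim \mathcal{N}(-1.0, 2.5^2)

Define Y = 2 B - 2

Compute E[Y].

For Y = 2B - 2:
E[Y] = 2 * E[B] - 2
E[B] = -1.0 = -1
E[Y] = 2 * (-1) - 2 = -4

-4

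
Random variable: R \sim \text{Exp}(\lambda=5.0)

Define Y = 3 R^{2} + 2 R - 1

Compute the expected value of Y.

E[Y] = 3*E[R²] + 2*E[R] - 1
E[R] = 0.2
E[R²] = Var(R) + (E[R])² = 0.04 + 0.04 = 0.08
E[Y] = 3*0.08 + 2*0.2 - 1 = -0.36

-0.36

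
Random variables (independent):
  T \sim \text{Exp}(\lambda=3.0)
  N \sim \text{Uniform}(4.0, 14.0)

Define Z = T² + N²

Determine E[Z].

E[Z] = E[T²] + E[N²]
E[T²] = Var(T) + E[T]² = 0.11111111 + 0.11111111 = 0.22222222
E[N²] = Var(N) + E[N]² = 8.3333333 + 81 = 89.333333
E[Z] = 0.22222222 + 89.333333 = 89.555556

89.555556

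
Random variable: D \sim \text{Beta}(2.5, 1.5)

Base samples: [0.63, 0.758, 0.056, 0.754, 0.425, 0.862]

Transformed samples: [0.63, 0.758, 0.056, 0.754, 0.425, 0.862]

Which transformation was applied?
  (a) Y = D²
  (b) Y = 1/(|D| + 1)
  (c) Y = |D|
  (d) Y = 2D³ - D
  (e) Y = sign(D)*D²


Checking option (c) Y = |D|:
  D = 0.63 -> Y = 0.63 ✓
  D = 0.758 -> Y = 0.758 ✓
  D = 0.056 -> Y = 0.056 ✓
All samples match this transformation.

(c) |D|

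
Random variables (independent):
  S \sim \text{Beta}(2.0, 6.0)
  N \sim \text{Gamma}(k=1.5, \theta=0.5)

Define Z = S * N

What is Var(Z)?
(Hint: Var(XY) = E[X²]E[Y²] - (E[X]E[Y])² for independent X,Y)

Var(XY) = E[X²]E[Y²] - (E[X]E[Y])²
E[S] = 0.25, Var(S) = 0.020833333
E[N] = 0.75, Var(N) = 0.375
E[S²] = 0.020833333 + 0.25² = 0.083333333
E[N²] = 0.375 + 0.75² = 0.9375
Var(Z) = 0.083333333*0.9375 - (0.25*0.75)²
= 0.078125 - 0.03515625 = 0.04296875

0.04296875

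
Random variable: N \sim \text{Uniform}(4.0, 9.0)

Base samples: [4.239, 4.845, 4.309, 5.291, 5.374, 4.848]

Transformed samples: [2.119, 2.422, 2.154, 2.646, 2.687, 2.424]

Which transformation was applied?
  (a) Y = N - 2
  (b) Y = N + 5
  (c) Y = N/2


Checking option (c) Y = N/2:
  N = 4.239 -> Y = 2.119 ✓
  N = 4.845 -> Y = 2.422 ✓
  N = 4.309 -> Y = 2.154 ✓
All samples match this transformation.

(c) N/2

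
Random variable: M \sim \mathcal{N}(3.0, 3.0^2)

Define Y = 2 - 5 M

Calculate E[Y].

For Y = -5M + 2:
E[Y] = -5 * E[M] + 2
E[M] = 3.0 = 3
E[Y] = -5 * 3 + 2 = -13

-13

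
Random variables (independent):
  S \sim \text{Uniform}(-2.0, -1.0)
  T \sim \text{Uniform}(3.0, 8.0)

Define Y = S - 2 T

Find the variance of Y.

For independent RVs: Var(aX + bY) = a²Var(X) + b²Var(Y)
Var(S) = 0.083333333
Var(T) = 2.0833333
Var(Y) = 1²*0.083333333 + (-2)²*2.0833333
= 1*0.083333333 + 4*2.0833333 = 8.4166667

8.4166667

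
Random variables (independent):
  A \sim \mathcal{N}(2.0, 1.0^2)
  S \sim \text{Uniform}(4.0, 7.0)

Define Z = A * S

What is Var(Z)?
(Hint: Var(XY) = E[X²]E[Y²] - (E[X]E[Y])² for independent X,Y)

Var(XY) = E[X²]E[Y²] - (E[X]E[Y])²
E[A] = 2, Var(A) = 1
E[S] = 5.5, Var(S) = 0.75
E[A²] = 1 + 2² = 5
E[S²] = 0.75 + 5.5² = 31
Var(Z) = 5*31 - (2*5.5)²
= 155 - 121 = 34

34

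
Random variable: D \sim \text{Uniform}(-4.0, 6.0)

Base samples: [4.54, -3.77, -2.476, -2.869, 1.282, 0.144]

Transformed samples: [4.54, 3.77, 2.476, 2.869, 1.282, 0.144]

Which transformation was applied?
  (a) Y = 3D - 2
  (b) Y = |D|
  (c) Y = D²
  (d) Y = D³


Checking option (b) Y = |D|:
  D = 4.54 -> Y = 4.54 ✓
  D = -3.77 -> Y = 3.77 ✓
  D = -2.476 -> Y = 2.476 ✓
All samples match this transformation.

(b) |D|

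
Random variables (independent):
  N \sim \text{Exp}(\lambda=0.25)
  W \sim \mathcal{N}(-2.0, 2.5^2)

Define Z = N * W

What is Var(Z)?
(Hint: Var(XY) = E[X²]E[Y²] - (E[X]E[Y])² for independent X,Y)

Var(XY) = E[X²]E[Y²] - (E[X]E[Y])²
E[N] = 4, Var(N) = 16
E[W] = -2, Var(W) = 6.25
E[N²] = 16 + 4² = 32
E[W²] = 6.25 + (-2)² = 10.25
Var(Z) = 32*10.25 - (4*(-2))²
= 328 - 64 = 264

264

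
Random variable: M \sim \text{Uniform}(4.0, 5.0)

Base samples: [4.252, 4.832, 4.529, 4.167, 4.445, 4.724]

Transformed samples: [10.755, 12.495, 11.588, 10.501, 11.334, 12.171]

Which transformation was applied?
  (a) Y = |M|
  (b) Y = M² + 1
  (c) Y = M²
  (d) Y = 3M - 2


Checking option (d) Y = 3M - 2:
  M = 4.252 -> Y = 10.755 ✓
  M = 4.832 -> Y = 12.495 ✓
  M = 4.529 -> Y = 11.588 ✓
All samples match this transformation.

(d) 3M - 2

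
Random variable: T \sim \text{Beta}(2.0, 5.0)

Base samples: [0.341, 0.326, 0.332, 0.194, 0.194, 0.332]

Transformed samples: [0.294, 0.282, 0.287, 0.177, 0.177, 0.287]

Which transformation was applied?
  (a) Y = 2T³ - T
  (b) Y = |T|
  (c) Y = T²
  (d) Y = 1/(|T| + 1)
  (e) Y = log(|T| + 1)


Checking option (e) Y = log(|T| + 1):
  T = 0.341 -> Y = 0.294 ✓
  T = 0.326 -> Y = 0.282 ✓
  T = 0.332 -> Y = 0.287 ✓
All samples match this transformation.

(e) log(|T| + 1)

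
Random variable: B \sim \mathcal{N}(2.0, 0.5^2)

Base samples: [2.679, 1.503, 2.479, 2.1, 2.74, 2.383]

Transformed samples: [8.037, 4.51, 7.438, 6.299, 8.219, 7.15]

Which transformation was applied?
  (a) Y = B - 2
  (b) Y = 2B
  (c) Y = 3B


Checking option (c) Y = 3B:
  B = 2.679 -> Y = 8.037 ✓
  B = 1.503 -> Y = 4.51 ✓
  B = 2.479 -> Y = 7.438 ✓
All samples match this transformation.

(c) 3B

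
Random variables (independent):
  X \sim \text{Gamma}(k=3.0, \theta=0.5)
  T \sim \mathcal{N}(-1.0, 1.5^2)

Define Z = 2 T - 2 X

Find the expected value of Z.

E[Z] = -2*E[X] + 2*E[T]
E[X] = 1.5
E[T] = -1
E[Z] = -2*1.5 + 2*(-1) = -5

-5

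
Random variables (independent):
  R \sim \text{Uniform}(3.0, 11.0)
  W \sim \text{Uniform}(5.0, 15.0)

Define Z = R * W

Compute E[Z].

For independent RVs: E[XY] = E[X]*E[Y]
E[R] = 7
E[W] = 10
E[Z] = 7 * 10 = 70

70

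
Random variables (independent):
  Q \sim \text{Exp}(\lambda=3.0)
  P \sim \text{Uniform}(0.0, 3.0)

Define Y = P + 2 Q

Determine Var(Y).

For independent RVs: Var(aX + bY) = a²Var(X) + b²Var(Y)
Var(Q) = 0.11111111
Var(P) = 0.75
Var(Y) = 2²*0.11111111 + 1²*0.75
= 4*0.11111111 + 1*0.75 = 1.1944444

1.1944444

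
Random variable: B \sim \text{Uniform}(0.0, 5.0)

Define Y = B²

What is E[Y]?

E[B²] = Var(B) + (E[B])² = 2.0833333 + 6.25 = 8.3333333

8.3333333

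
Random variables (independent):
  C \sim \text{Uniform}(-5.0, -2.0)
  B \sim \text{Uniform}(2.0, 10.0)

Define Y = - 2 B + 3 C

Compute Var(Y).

For independent RVs: Var(aX + bY) = a²Var(X) + b²Var(Y)
Var(C) = 0.75
Var(B) = 5.3333333
Var(Y) = 3²*0.75 + (-2)²*5.3333333
= 9*0.75 + 4*5.3333333 = 28.083333

28.083333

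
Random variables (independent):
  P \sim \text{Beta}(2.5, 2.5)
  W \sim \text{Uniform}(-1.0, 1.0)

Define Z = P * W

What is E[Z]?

For independent RVs: E[XY] = E[X]*E[Y]
E[P] = 0.5
E[W] = 0
E[Z] = 0.5 * 0 = 0

0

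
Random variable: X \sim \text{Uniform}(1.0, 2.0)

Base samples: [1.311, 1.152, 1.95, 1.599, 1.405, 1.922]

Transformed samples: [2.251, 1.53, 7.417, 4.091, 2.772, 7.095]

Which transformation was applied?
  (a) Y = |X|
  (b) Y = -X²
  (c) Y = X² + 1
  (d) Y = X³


Checking option (d) Y = X³:
  X = 1.311 -> Y = 2.251 ✓
  X = 1.152 -> Y = 1.53 ✓
  X = 1.95 -> Y = 7.417 ✓
All samples match this transformation.

(d) X³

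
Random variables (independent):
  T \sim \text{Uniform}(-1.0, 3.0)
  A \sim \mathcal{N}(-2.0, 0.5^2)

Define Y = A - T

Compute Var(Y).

For independent RVs: Var(aX + bY) = a²Var(X) + b²Var(Y)
Var(T) = 1.3333333
Var(A) = 0.25
Var(Y) = (-1)²*1.3333333 + 1²*0.25
= 1*1.3333333 + 1*0.25 = 1.5833333

1.5833333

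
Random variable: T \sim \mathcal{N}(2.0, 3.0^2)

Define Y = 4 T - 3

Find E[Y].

For Y = 4T - 3:
E[Y] = 4 * E[T] - 3
E[T] = 2.0 = 2
E[Y] = 4 * 2 - 3 = 5

5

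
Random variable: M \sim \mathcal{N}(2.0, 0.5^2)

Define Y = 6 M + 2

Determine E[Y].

For Y = 6M + 2:
E[Y] = 6 * E[M] + 2
E[M] = 2.0 = 2
E[Y] = 6 * 2 + 2 = 14

14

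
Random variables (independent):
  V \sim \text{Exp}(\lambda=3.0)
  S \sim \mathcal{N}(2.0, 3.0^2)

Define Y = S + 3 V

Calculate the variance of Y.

For independent RVs: Var(aX + bY) = a²Var(X) + b²Var(Y)
Var(V) = 0.11111111
Var(S) = 9
Var(Y) = 3²*0.11111111 + 1²*9
= 9*0.11111111 + 1*9 = 10

10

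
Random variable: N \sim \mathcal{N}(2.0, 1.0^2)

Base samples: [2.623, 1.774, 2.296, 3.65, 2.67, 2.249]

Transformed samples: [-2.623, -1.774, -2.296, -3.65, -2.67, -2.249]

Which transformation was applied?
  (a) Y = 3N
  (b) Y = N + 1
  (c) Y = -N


Checking option (c) Y = -N:
  N = 2.623 -> Y = -2.623 ✓
  N = 1.774 -> Y = -1.774 ✓
  N = 2.296 -> Y = -2.296 ✓
All samples match this transformation.

(c) -N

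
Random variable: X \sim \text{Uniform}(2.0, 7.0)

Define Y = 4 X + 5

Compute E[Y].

For Y = 4X + 5:
E[Y] = 4 * E[X] + 5
E[X] = (2 + 7)/2 = 4.5
E[Y] = 4 * 4.5 + 5 = 23

23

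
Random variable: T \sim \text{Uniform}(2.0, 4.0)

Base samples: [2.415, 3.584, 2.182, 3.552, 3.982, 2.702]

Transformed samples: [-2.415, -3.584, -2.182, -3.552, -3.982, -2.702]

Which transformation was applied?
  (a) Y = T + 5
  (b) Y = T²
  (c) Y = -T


Checking option (c) Y = -T:
  T = 2.415 -> Y = -2.415 ✓
  T = 3.584 -> Y = -3.584 ✓
  T = 2.182 -> Y = -2.182 ✓
All samples match this transformation.

(c) -T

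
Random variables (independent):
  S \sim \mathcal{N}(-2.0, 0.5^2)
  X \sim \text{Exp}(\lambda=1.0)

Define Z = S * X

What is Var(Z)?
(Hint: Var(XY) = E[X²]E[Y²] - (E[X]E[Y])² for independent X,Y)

Var(XY) = E[X²]E[Y²] - (E[X]E[Y])²
E[S] = -2, Var(S) = 0.25
E[X] = 1, Var(X) = 1
E[S²] = 0.25 + (-2)² = 4.25
E[X²] = 1 + 1² = 2
Var(Z) = 4.25*2 - (-2*1)²
= 8.5 - 4 = 4.5

4.5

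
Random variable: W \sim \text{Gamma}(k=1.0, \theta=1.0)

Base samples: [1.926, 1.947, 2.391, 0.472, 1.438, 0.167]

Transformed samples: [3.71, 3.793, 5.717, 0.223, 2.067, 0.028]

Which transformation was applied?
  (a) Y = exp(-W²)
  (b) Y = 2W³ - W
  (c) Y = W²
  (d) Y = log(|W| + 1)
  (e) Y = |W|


Checking option (c) Y = W²:
  W = 1.926 -> Y = 3.71 ✓
  W = 1.947 -> Y = 3.793 ✓
  W = 2.391 -> Y = 5.717 ✓
All samples match this transformation.

(c) W²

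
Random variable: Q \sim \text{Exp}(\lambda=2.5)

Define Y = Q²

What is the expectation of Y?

E[Q²] = Var(Q) + (E[Q])² = 0.16 + 0.16 = 0.32

0.32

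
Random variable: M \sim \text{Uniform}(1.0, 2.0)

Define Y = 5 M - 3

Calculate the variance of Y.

For Y = aM + b: Var(Y) = a² * Var(M)
Var(M) = (2 - 1)^2/12 = 0.083333333
Var(Y) = 5² * 0.083333333 = 25 * 0.083333333 = 2.0833333

2.0833333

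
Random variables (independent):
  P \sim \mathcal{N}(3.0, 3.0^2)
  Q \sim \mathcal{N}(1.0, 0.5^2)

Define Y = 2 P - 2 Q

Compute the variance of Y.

For independent RVs: Var(aX + bY) = a²Var(X) + b²Var(Y)
Var(P) = 9
Var(Q) = 0.25
Var(Y) = 2²*9 + (-2)²*0.25
= 4*9 + 4*0.25 = 37

37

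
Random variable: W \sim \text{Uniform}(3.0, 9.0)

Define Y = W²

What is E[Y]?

E[W²] = Var(W) + (E[W])² = 3 + 36 = 39

39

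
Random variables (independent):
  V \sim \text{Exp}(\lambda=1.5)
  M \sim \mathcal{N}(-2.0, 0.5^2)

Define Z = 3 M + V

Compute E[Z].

E[Z] = 1*E[V] + 3*E[M]
E[V] = 0.66666667
E[M] = -2
E[Z] = 1*0.66666667 + 3*(-2) = -5.3333333

-5.3333333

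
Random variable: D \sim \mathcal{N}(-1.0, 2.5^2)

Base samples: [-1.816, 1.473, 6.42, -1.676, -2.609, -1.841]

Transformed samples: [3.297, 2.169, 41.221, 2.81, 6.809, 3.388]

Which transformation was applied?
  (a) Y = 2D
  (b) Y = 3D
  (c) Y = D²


Checking option (c) Y = D²:
  D = -1.816 -> Y = 3.297 ✓
  D = 1.473 -> Y = 2.169 ✓
  D = 6.42 -> Y = 41.221 ✓
All samples match this transformation.

(c) D²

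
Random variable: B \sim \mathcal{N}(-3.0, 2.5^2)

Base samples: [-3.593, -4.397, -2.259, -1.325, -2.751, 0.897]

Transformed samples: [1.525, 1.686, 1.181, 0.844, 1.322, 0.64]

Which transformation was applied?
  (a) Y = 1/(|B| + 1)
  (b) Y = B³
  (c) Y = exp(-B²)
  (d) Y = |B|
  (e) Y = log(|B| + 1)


Checking option (e) Y = log(|B| + 1):
  B = -3.593 -> Y = 1.525 ✓
  B = -4.397 -> Y = 1.686 ✓
  B = -2.259 -> Y = 1.181 ✓
All samples match this transformation.

(e) log(|B| + 1)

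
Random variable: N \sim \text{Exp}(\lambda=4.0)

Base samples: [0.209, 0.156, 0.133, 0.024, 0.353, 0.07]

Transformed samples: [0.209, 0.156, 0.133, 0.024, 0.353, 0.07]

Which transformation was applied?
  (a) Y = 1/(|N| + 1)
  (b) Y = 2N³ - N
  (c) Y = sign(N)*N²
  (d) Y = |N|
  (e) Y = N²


Checking option (d) Y = |N|:
  N = 0.209 -> Y = 0.209 ✓
  N = 0.156 -> Y = 0.156 ✓
  N = 0.133 -> Y = 0.133 ✓
All samples match this transformation.

(d) |N|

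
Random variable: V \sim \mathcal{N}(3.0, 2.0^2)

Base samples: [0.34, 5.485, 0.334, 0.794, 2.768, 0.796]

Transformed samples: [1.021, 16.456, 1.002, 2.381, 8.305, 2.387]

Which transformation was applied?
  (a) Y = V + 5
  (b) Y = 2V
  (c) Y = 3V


Checking option (c) Y = 3V:
  V = 0.34 -> Y = 1.021 ✓
  V = 5.485 -> Y = 16.456 ✓
  V = 0.334 -> Y = 1.002 ✓
All samples match this transformation.

(c) 3V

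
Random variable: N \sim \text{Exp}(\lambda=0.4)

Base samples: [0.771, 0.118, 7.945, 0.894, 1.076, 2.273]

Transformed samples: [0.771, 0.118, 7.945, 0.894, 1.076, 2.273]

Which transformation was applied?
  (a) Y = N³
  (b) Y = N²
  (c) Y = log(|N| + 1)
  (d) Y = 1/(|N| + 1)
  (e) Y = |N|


Checking option (e) Y = |N|:
  N = 0.771 -> Y = 0.771 ✓
  N = 0.118 -> Y = 0.118 ✓
  N = 7.945 -> Y = 7.945 ✓
All samples match this transformation.

(e) |N|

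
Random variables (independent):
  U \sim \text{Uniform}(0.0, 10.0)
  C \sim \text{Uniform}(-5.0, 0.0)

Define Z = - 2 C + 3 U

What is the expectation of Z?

E[Z] = 3*E[U] - 2*E[C]
E[U] = 5
E[C] = -2.5
E[Z] = 3*5 - 2*(-2.5) = 20

20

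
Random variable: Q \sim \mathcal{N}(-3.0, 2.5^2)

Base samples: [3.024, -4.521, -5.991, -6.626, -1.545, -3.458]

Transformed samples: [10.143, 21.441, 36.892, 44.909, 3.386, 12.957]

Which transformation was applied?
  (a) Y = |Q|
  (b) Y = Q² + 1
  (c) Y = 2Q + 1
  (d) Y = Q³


Checking option (b) Y = Q² + 1:
  Q = 3.024 -> Y = 10.143 ✓
  Q = -4.521 -> Y = 21.441 ✓
  Q = -5.991 -> Y = 36.892 ✓
All samples match this transformation.

(b) Q² + 1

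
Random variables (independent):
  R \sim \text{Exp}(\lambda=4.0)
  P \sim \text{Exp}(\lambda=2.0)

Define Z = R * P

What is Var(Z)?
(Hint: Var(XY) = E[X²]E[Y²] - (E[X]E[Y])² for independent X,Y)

Var(XY) = E[X²]E[Y²] - (E[X]E[Y])²
E[R] = 0.25, Var(R) = 0.0625
E[P] = 0.5, Var(P) = 0.25
E[R²] = 0.0625 + 0.25² = 0.125
E[P²] = 0.25 + 0.5² = 0.5
Var(Z) = 0.125*0.5 - (0.25*0.5)²
= 0.0625 - 0.015625 = 0.046875

0.046875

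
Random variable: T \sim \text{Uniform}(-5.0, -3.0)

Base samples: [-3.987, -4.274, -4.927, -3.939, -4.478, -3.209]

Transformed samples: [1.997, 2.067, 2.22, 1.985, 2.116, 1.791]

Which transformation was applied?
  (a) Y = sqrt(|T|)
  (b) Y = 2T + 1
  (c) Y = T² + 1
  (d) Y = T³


Checking option (a) Y = sqrt(|T|):
  T = -3.987 -> Y = 1.997 ✓
  T = -4.274 -> Y = 2.067 ✓
  T = -4.927 -> Y = 2.22 ✓
All samples match this transformation.

(a) sqrt(|T|)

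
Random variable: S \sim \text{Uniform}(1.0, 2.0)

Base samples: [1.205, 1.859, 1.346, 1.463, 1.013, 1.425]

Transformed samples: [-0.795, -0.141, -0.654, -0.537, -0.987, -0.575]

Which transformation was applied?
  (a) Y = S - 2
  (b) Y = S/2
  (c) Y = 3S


Checking option (a) Y = S - 2:
  S = 1.205 -> Y = -0.795 ✓
  S = 1.859 -> Y = -0.141 ✓
  S = 1.346 -> Y = -0.654 ✓
All samples match this transformation.

(a) S - 2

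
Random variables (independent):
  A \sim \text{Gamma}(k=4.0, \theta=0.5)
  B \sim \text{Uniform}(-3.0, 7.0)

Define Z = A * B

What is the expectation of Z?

For independent RVs: E[XY] = E[X]*E[Y]
E[A] = 2
E[B] = 2
E[Z] = 2 * 2 = 4

4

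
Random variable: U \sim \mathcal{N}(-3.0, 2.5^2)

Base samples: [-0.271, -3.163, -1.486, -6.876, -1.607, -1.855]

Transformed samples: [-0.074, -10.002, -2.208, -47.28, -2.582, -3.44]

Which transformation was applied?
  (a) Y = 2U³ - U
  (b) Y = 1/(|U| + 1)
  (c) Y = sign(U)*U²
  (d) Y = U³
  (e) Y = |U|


Checking option (c) Y = sign(U)*U²:
  U = -0.271 -> Y = -0.074 ✓
  U = -3.163 -> Y = -10.002 ✓
  U = -1.486 -> Y = -2.208 ✓
All samples match this transformation.

(c) sign(U)*U²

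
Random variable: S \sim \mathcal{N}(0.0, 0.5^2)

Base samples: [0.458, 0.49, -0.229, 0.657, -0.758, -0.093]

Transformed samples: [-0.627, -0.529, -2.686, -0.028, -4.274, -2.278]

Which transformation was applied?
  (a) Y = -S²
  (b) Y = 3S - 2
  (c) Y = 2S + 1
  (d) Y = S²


Checking option (b) Y = 3S - 2:
  S = 0.458 -> Y = -0.627 ✓
  S = 0.49 -> Y = -0.529 ✓
  S = -0.229 -> Y = -2.686 ✓
All samples match this transformation.

(b) 3S - 2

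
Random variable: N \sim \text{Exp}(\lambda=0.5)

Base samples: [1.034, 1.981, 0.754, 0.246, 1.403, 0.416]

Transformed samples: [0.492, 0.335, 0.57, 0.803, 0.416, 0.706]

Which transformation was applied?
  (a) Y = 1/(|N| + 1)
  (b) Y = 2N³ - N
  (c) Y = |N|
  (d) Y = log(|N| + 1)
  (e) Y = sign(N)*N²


Checking option (a) Y = 1/(|N| + 1):
  N = 1.034 -> Y = 0.492 ✓
  N = 1.981 -> Y = 0.335 ✓
  N = 0.754 -> Y = 0.57 ✓
All samples match this transformation.

(a) 1/(|N| + 1)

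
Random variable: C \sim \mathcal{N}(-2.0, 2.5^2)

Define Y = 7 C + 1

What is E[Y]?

For Y = 7C + 1:
E[Y] = 7 * E[C] + 1
E[C] = -2.0 = -2
E[Y] = 7 * (-2) + 1 = -13

-13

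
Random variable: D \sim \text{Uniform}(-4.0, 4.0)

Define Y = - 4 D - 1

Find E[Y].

For Y = -4D - 1:
E[Y] = -4 * E[D] - 1
E[D] = (-4 + 4)/2 = 0
E[Y] = -4 * 0 - 1 = -1

-1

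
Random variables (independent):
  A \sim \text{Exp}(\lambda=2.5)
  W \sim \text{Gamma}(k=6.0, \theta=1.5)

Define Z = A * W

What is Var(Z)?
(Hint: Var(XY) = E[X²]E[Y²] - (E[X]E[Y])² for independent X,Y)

Var(XY) = E[X²]E[Y²] - (E[X]E[Y])²
E[A] = 0.4, Var(A) = 0.16
E[W] = 9, Var(W) = 13.5
E[A²] = 0.16 + 0.4² = 0.32
E[W²] = 13.5 + 9² = 94.5
Var(Z) = 0.32*94.5 - (0.4*9)²
= 30.24 - 12.96 = 17.28

17.28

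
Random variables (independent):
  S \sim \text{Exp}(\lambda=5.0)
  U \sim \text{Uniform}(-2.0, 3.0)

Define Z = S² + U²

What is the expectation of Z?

E[Z] = E[S²] + E[U²]
E[S²] = Var(S) + E[S]² = 0.04 + 0.04 = 0.08
E[U²] = Var(U) + E[U]² = 2.0833333 + 0.25 = 2.3333333
E[Z] = 0.08 + 2.3333333 = 2.4133333

2.4133333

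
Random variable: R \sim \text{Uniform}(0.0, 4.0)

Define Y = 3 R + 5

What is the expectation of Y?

For Y = 3R + 5:
E[Y] = 3 * E[R] + 5
E[R] = (0 + 4)/2 = 2
E[Y] = 3 * 2 + 5 = 11

11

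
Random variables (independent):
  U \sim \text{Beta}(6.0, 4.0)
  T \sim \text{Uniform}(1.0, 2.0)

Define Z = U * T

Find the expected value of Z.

For independent RVs: E[XY] = E[X]*E[Y]
E[U] = 0.6
E[T] = 1.5
E[Z] = 0.6 * 1.5 = 0.9

0.9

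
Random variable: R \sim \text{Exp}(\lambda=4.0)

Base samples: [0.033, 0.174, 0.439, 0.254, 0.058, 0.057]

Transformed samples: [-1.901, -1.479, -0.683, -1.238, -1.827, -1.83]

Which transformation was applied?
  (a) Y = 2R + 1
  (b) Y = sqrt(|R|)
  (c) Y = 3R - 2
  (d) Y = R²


Checking option (c) Y = 3R - 2:
  R = 0.033 -> Y = -1.901 ✓
  R = 0.174 -> Y = -1.479 ✓
  R = 0.439 -> Y = -0.683 ✓
All samples match this transformation.

(c) 3R - 2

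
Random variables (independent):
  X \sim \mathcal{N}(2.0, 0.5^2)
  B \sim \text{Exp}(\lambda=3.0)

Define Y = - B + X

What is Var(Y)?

For independent RVs: Var(aX + bY) = a²Var(X) + b²Var(Y)
Var(X) = 0.25
Var(B) = 0.11111111
Var(Y) = 1²*0.25 + (-1)²*0.11111111
= 1*0.25 + 1*0.11111111 = 0.36111111

0.36111111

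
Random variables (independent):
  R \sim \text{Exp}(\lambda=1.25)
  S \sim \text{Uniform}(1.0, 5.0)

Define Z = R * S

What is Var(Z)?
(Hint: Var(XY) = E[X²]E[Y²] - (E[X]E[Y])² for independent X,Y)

Var(XY) = E[X²]E[Y²] - (E[X]E[Y])²
E[R] = 0.8, Var(R) = 0.64
E[S] = 3, Var(S) = 1.3333333
E[R²] = 0.64 + 0.8² = 1.28
E[S²] = 1.3333333 + 3² = 10.333333
Var(Z) = 1.28*10.333333 - (0.8*3)²
= 13.226667 - 5.76 = 7.4666667

7.4666667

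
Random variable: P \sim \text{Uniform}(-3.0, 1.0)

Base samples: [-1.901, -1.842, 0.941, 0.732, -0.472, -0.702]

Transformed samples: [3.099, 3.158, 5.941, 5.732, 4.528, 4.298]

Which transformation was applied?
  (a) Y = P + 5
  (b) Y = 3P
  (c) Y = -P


Checking option (a) Y = P + 5:
  P = -1.901 -> Y = 3.099 ✓
  P = -1.842 -> Y = 3.158 ✓
  P = 0.941 -> Y = 5.941 ✓
All samples match this transformation.

(a) P + 5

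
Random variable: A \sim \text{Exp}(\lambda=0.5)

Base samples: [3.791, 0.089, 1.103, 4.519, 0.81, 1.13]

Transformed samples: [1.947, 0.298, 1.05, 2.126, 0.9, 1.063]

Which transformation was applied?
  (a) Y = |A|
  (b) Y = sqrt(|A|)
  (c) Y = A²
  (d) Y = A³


Checking option (b) Y = sqrt(|A|):
  A = 3.791 -> Y = 1.947 ✓
  A = 0.089 -> Y = 0.298 ✓
  A = 1.103 -> Y = 1.05 ✓
All samples match this transformation.

(b) sqrt(|A|)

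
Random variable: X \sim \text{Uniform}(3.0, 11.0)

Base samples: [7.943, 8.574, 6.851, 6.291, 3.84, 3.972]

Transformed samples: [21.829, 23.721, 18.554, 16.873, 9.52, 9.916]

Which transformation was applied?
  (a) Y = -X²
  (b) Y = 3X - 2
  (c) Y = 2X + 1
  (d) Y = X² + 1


Checking option (b) Y = 3X - 2:
  X = 7.943 -> Y = 21.829 ✓
  X = 8.574 -> Y = 23.721 ✓
  X = 6.851 -> Y = 18.554 ✓
All samples match this transformation.

(b) 3X - 2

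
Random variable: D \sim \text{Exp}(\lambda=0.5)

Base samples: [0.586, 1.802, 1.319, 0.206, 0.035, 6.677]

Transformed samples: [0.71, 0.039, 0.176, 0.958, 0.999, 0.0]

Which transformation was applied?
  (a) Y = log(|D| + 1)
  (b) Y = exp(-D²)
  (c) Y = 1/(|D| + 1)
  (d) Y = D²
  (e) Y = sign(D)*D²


Checking option (b) Y = exp(-D²):
  D = 0.586 -> Y = 0.71 ✓
  D = 1.802 -> Y = 0.039 ✓
  D = 1.319 -> Y = 0.176 ✓
All samples match this transformation.

(b) exp(-D²)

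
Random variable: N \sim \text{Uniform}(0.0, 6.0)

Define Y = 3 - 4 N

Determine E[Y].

For Y = -4N + 3:
E[Y] = -4 * E[N] + 3
E[N] = (0 + 6)/2 = 3
E[Y] = -4 * 3 + 3 = -9

-9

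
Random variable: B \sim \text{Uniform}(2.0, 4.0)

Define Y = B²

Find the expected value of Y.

Using E[X²] = Var(X) + (E[X])²:
E[B] = 3
Var(B) = (4 - 2)^2/12 = 0.33333333
E[B²] = 0.33333333 + 3² = 0.33333333 + 9 = 9.3333333

9.3333333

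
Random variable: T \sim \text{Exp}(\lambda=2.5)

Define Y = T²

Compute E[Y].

Using E[X²] = Var(X) + (E[X])²:
E[T] = 0.4
Var(T) = 1/2.5^2 = 0.16
E[T²] = 0.16 + 0.4² = 0.16 + 0.16 = 0.32

0.32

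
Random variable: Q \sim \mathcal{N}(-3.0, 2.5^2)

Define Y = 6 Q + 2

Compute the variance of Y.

For Y = aQ + b: Var(Y) = a² * Var(Q)
Var(Q) = 2.5^2 = 6.25
Var(Y) = 6² * 6.25 = 36 * 6.25 = 225

225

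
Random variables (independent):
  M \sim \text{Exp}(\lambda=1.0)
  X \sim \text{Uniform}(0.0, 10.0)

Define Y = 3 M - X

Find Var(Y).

For independent RVs: Var(aX + bY) = a²Var(X) + b²Var(Y)
Var(M) = 1
Var(X) = 8.3333333
Var(Y) = 3²*1 + (-1)²*8.3333333
= 9*1 + 1*8.3333333 = 17.333333

17.333333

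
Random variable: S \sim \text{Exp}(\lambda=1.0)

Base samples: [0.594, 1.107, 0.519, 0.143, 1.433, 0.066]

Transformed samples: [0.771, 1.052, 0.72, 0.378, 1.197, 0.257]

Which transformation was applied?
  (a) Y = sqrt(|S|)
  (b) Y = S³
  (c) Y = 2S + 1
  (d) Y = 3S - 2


Checking option (a) Y = sqrt(|S|):
  S = 0.594 -> Y = 0.771 ✓
  S = 1.107 -> Y = 1.052 ✓
  S = 0.519 -> Y = 0.72 ✓
All samples match this transformation.

(a) sqrt(|S|)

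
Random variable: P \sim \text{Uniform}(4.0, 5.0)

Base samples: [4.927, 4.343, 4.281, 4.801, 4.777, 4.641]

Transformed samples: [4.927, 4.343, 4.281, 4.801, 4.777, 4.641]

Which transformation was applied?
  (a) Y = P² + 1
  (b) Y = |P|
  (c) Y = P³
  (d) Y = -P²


Checking option (b) Y = |P|:
  P = 4.927 -> Y = 4.927 ✓
  P = 4.343 -> Y = 4.343 ✓
  P = 4.281 -> Y = 4.281 ✓
All samples match this transformation.

(b) |P|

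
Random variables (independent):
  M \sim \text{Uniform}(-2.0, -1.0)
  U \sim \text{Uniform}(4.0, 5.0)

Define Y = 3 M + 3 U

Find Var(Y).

For independent RVs: Var(aX + bY) = a²Var(X) + b²Var(Y)
Var(M) = 0.083333333
Var(U) = 0.083333333
Var(Y) = 3²*0.083333333 + 3²*0.083333333
= 9*0.083333333 + 9*0.083333333 = 1.5

1.5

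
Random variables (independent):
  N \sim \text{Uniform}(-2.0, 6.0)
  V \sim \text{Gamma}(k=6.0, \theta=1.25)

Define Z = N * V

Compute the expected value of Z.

For independent RVs: E[XY] = E[X]*E[Y]
E[N] = 2
E[V] = 7.5
E[Z] = 2 * 7.5 = 15

15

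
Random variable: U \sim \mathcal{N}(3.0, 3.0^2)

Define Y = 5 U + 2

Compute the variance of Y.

For Y = aU + b: Var(Y) = a² * Var(U)
Var(U) = 3.0^2 = 9
Var(Y) = 5² * 9 = 25 * 9 = 225

225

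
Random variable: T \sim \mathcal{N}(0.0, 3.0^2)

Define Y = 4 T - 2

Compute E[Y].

For Y = 4T - 2:
E[Y] = 4 * E[T] - 2
E[T] = 0.0 = 0
E[Y] = 4 * 0 - 2 = -2

-2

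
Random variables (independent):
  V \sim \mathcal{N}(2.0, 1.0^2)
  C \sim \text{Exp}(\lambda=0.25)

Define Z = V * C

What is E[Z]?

For independent RVs: E[XY] = E[X]*E[Y]
E[V] = 2
E[C] = 4
E[Z] = 2 * 4 = 8

8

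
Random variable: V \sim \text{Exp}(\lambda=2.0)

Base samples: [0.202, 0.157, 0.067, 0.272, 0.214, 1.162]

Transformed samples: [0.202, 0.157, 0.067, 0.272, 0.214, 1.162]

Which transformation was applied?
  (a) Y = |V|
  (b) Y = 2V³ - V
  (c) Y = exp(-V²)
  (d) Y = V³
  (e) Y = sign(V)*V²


Checking option (a) Y = |V|:
  V = 0.202 -> Y = 0.202 ✓
  V = 0.157 -> Y = 0.157 ✓
  V = 0.067 -> Y = 0.067 ✓
All samples match this transformation.

(a) |V|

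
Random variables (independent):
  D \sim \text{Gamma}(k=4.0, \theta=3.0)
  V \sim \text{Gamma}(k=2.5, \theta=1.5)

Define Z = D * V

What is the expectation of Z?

For independent RVs: E[XY] = E[X]*E[Y]
E[D] = 12
E[V] = 3.75
E[Z] = 12 * 3.75 = 45

45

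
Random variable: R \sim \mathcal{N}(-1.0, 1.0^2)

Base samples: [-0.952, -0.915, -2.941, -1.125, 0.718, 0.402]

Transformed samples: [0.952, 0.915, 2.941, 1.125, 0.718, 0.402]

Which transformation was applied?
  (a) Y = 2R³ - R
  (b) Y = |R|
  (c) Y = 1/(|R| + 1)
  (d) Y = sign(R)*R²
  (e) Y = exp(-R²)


Checking option (b) Y = |R|:
  R = -0.952 -> Y = 0.952 ✓
  R = -0.915 -> Y = 0.915 ✓
  R = -2.941 -> Y = 2.941 ✓
All samples match this transformation.

(b) |R|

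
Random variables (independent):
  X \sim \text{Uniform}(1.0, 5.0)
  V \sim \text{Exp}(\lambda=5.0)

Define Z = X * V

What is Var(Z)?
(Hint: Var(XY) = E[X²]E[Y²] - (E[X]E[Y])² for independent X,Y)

Var(XY) = E[X²]E[Y²] - (E[X]E[Y])²
E[X] = 3, Var(X) = 1.3333333
E[V] = 0.2, Var(V) = 0.04
E[X²] = 1.3333333 + 3² = 10.333333
E[V²] = 0.04 + 0.2² = 0.08
Var(Z) = 10.333333*0.08 - (3*0.2)²
= 0.82666667 - 0.36 = 0.46666667

0.46666667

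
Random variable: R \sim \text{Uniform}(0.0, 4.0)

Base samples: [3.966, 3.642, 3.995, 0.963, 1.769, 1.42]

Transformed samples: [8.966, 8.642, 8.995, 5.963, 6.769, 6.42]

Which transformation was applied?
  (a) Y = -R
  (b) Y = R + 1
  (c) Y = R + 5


Checking option (c) Y = R + 5:
  R = 3.966 -> Y = 8.966 ✓
  R = 3.642 -> Y = 8.642 ✓
  R = 3.995 -> Y = 8.995 ✓
All samples match this transformation.

(c) R + 5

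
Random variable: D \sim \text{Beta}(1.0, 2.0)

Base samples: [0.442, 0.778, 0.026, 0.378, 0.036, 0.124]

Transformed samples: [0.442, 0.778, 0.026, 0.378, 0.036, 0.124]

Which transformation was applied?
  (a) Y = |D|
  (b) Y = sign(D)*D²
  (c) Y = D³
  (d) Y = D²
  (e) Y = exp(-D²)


Checking option (a) Y = |D|:
  D = 0.442 -> Y = 0.442 ✓
  D = 0.778 -> Y = 0.778 ✓
  D = 0.026 -> Y = 0.026 ✓
All samples match this transformation.

(a) |D|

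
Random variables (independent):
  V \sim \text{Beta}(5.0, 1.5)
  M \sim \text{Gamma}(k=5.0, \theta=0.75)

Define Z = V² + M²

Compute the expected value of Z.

E[Z] = E[V²] + E[M²]
E[V²] = Var(V) + E[V]² = 0.023668639 + 0.59171598 = 0.61538462
E[M²] = Var(M) + E[M]² = 2.8125 + 14.0625 = 16.875
E[Z] = 0.61538462 + 16.875 = 17.490385

17.490385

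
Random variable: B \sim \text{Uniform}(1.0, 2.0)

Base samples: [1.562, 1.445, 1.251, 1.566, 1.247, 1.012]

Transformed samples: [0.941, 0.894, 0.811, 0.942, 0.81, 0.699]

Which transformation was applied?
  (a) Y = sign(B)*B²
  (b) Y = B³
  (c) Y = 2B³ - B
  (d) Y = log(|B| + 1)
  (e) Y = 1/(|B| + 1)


Checking option (d) Y = log(|B| + 1):
  B = 1.562 -> Y = 0.941 ✓
  B = 1.445 -> Y = 0.894 ✓
  B = 1.251 -> Y = 0.811 ✓
All samples match this transformation.

(d) log(|B| + 1)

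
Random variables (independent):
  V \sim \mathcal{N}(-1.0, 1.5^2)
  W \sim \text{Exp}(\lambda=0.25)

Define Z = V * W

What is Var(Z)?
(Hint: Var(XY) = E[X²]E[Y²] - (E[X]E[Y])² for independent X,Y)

Var(XY) = E[X²]E[Y²] - (E[X]E[Y])²
E[V] = -1, Var(V) = 2.25
E[W] = 4, Var(W) = 16
E[V²] = 2.25 + (-1)² = 3.25
E[W²] = 16 + 4² = 32
Var(Z) = 3.25*32 - (-1*4)²
= 104 - 16 = 88

88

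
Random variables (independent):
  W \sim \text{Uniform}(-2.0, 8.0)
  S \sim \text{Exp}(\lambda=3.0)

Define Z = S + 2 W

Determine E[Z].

E[Z] = 2*E[W] + 1*E[S]
E[W] = 3
E[S] = 0.33333333
E[Z] = 2*3 + 1*0.33333333 = 6.3333333

6.3333333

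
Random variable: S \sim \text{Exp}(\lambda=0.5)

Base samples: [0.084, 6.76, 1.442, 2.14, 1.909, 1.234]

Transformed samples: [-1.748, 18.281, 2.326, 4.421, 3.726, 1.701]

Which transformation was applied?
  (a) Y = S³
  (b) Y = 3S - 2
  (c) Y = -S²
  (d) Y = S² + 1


Checking option (b) Y = 3S - 2:
  S = 0.084 -> Y = -1.748 ✓
  S = 6.76 -> Y = 18.281 ✓
  S = 1.442 -> Y = 2.326 ✓
All samples match this transformation.

(b) 3S - 2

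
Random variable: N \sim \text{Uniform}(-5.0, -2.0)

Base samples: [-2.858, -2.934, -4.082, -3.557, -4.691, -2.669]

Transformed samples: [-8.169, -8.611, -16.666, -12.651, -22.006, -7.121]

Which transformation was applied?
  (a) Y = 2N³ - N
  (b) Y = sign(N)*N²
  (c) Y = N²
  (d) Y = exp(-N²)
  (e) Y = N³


Checking option (b) Y = sign(N)*N²:
  N = -2.858 -> Y = -8.169 ✓
  N = -2.934 -> Y = -8.611 ✓
  N = -4.082 -> Y = -16.666 ✓
All samples match this transformation.

(b) sign(N)*N²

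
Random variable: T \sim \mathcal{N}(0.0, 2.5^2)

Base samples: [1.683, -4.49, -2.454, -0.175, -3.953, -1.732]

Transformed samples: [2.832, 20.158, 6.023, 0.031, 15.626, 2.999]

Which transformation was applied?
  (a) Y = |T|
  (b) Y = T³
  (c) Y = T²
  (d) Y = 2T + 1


Checking option (c) Y = T²:
  T = 1.683 -> Y = 2.832 ✓
  T = -4.49 -> Y = 20.158 ✓
  T = -2.454 -> Y = 6.023 ✓
All samples match this transformation.

(c) T²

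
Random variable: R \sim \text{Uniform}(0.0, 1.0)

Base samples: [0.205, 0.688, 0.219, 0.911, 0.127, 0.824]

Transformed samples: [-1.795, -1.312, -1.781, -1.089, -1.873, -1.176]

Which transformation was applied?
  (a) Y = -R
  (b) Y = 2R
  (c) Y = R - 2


Checking option (c) Y = R - 2:
  R = 0.205 -> Y = -1.795 ✓
  R = 0.688 -> Y = -1.312 ✓
  R = 0.219 -> Y = -1.781 ✓
All samples match this transformation.

(c) R - 2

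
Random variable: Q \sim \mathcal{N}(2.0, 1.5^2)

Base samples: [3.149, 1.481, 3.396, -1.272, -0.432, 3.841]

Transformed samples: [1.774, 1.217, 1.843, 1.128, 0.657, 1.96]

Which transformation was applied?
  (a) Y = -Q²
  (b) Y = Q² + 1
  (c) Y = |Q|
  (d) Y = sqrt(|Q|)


Checking option (d) Y = sqrt(|Q|):
  Q = 3.149 -> Y = 1.774 ✓
  Q = 1.481 -> Y = 1.217 ✓
  Q = 3.396 -> Y = 1.843 ✓
All samples match this transformation.

(d) sqrt(|Q|)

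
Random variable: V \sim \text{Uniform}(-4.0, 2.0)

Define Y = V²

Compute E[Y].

E[V²] = Var(V) + (E[V])² = 3 + 1 = 4

4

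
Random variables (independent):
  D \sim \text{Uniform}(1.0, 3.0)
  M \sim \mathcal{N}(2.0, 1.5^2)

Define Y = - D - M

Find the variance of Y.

For independent RVs: Var(aX + bY) = a²Var(X) + b²Var(Y)
Var(D) = 0.33333333
Var(M) = 2.25
Var(Y) = (-1)²*0.33333333 + (-1)²*2.25
= 1*0.33333333 + 1*2.25 = 2.5833333

2.5833333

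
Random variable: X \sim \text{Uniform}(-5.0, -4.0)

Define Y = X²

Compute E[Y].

Using E[X²] = Var(X) + (E[X])²:
E[X] = -4.5
Var(X) = (-4 + 5)^2/12 = 0.083333333
E[X²] = 0.083333333 + (-4.5)² = 0.083333333 + 20.25 = 20.333333

20.333333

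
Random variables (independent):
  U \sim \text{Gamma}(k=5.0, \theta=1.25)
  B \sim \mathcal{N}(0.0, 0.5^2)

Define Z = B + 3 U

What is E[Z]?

E[Z] = 3*E[U] + 1*E[B]
E[U] = 6.25
E[B] = 0
E[Z] = 3*6.25 + 1*0 = 18.75

18.75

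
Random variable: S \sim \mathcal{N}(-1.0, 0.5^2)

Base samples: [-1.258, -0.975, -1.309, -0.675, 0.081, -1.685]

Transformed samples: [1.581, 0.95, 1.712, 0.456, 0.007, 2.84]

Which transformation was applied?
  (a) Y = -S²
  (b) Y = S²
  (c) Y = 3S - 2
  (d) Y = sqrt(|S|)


Checking option (b) Y = S²:
  S = -1.258 -> Y = 1.581 ✓
  S = -0.975 -> Y = 0.95 ✓
  S = -1.309 -> Y = 1.712 ✓
All samples match this transformation.

(b) S²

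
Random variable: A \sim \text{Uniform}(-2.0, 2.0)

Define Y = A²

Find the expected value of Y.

E[A²] = Var(A) + (E[A])² = 1.3333333 + 0 = 1.3333333

1.3333333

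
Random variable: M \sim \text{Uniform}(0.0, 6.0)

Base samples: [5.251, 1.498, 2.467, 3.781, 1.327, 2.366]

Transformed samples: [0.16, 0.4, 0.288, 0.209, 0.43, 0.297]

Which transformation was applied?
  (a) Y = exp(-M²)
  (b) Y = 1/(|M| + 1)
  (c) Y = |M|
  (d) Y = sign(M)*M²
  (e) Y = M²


Checking option (b) Y = 1/(|M| + 1):
  M = 5.251 -> Y = 0.16 ✓
  M = 1.498 -> Y = 0.4 ✓
  M = 2.467 -> Y = 0.288 ✓
All samples match this transformation.

(b) 1/(|M| + 1)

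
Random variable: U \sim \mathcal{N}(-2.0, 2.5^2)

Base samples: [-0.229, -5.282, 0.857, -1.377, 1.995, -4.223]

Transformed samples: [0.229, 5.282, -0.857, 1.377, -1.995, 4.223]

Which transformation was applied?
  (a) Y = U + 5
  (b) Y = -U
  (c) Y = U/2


Checking option (b) Y = -U:
  U = -0.229 -> Y = 0.229 ✓
  U = -5.282 -> Y = 5.282 ✓
  U = 0.857 -> Y = -0.857 ✓
All samples match this transformation.

(b) -U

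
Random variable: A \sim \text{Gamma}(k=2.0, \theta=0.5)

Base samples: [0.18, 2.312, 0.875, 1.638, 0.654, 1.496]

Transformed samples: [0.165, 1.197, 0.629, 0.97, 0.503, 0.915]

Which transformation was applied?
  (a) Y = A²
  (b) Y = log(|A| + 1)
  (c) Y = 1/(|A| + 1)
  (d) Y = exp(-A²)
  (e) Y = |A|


Checking option (b) Y = log(|A| + 1):
  A = 0.18 -> Y = 0.165 ✓
  A = 2.312 -> Y = 1.197 ✓
  A = 0.875 -> Y = 0.629 ✓
All samples match this transformation.

(b) log(|A| + 1)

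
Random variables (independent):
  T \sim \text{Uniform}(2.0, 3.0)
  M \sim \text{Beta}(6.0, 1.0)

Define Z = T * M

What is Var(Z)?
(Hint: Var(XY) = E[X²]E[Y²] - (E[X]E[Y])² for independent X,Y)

Var(XY) = E[X²]E[Y²] - (E[X]E[Y])²
E[T] = 2.5, Var(T) = 0.083333333
E[M] = 0.85714286, Var(M) = 0.015306122
E[T²] = 0.083333333 + 2.5² = 6.3333333
E[M²] = 0.015306122 + 0.85714286² = 0.75
Var(Z) = 6.3333333*0.75 - (2.5*0.85714286)²
= 4.75 - 4.5918367 = 0.15816327

0.15816327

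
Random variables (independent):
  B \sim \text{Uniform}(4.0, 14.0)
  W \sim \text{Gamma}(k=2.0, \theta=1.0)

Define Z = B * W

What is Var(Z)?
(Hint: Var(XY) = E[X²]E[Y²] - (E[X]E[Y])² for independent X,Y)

Var(XY) = E[X²]E[Y²] - (E[X]E[Y])²
E[B] = 9, Var(B) = 8.3333333
E[W] = 2, Var(W) = 2
E[B²] = 8.3333333 + 9² = 89.333333
E[W²] = 2 + 2² = 6
Var(Z) = 89.333333*6 - (9*2)²
= 536 - 324 = 212

212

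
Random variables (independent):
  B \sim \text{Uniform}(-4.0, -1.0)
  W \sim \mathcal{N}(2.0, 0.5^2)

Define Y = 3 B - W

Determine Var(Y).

For independent RVs: Var(aX + bY) = a²Var(X) + b²Var(Y)
Var(B) = 0.75
Var(W) = 0.25
Var(Y) = 3²*0.75 + (-1)²*0.25
= 9*0.75 + 1*0.25 = 7

7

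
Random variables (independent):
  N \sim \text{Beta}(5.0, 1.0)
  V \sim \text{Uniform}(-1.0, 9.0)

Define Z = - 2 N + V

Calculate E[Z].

E[Z] = -2*E[N] + 1*E[V]
E[N] = 0.83333333
E[V] = 4
E[Z] = -2*0.83333333 + 1*4 = 2.3333333

2.3333333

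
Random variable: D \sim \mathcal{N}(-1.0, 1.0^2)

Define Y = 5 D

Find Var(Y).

For Y = aD + b: Var(Y) = a² * Var(D)
Var(D) = 1.0^2 = 1
Var(Y) = 5² * 1 = 25 * 1 = 25

25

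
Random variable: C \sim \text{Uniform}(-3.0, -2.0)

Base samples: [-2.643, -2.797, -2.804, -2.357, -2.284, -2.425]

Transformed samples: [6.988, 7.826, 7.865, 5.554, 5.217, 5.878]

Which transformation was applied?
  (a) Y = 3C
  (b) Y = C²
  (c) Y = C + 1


Checking option (b) Y = C²:
  C = -2.643 -> Y = 6.988 ✓
  C = -2.797 -> Y = 7.826 ✓
  C = -2.804 -> Y = 7.865 ✓
All samples match this transformation.

(b) C²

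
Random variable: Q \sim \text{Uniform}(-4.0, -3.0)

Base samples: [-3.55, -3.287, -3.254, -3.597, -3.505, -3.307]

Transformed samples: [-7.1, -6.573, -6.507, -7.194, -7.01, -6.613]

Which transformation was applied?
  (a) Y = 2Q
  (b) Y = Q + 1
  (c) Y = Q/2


Checking option (a) Y = 2Q:
  Q = -3.55 -> Y = -7.1 ✓
  Q = -3.287 -> Y = -6.573 ✓
  Q = -3.254 -> Y = -6.507 ✓
All samples match this transformation.

(a) 2Q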